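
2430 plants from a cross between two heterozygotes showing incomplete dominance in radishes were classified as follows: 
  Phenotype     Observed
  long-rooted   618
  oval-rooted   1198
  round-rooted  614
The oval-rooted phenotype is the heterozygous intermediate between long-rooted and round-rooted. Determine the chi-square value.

0.489

With incomplete dominance, a heterozygote × heterozygote cross gives a 1:2:1 phenotypic ratio.
Total ratio parts = 4. Expected numbers out of 2430:
  long-rooted: 2430 × 1/4 = 607.5
  oval-rooted: 2430 × 2/4 = 1215
  round-rooted: 2430 × 1/4 = 607.5
χ² = Σ (O − E)² / E
  long-rooted: (618 − 607.5)² / 607.5 = 0.1815
  oval-rooted: (1198 − 1215)² / 1215 = 0.2379
  round-rooted: (614 − 607.5)² / 607.5 = 0.0695
χ² = 0.1815 + 0.2379 + 0.0695 = 0.4889 ≈ 0.489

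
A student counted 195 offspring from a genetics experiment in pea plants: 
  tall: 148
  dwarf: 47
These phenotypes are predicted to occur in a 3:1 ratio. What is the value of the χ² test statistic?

The 3:1 ratio has 4 parts, so with N = 195 the expected counts are:
  tall: 195 × 3/4 = 146.25
  dwarf: 195 × 1/4 = 48.75
χ² = Σ (O − E)² / E
  tall: (148 − 146.25)² / 146.25 = 0.0209
  dwarf: (47 − 48.75)² / 48.75 = 0.0628
χ² = 0.0209 + 0.0628 = 0.0837 ≈ 0.084

0.084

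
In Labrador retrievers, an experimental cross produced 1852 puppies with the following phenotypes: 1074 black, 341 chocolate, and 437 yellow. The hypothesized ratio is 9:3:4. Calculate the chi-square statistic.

The 9:3:4 ratio has 16 parts, so with N = 1852 the expected counts are:
  black: 1852 × 9/16 = 1041.75
  chocolate: 1852 × 3/16 = 347.25
  yellow: 1852 × 4/16 = 463
χ² = Σ (O − E)² / E
  black: (1074 − 1041.75)² / 1041.75 = 0.9984
  chocolate: (341 − 347.25)² / 347.25 = 0.1125
  yellow: (437 − 463)² / 463 = 1.4600
χ² = 0.9984 + 0.1125 + 1.4600 = 2.5709 ≈ 2.571

2.571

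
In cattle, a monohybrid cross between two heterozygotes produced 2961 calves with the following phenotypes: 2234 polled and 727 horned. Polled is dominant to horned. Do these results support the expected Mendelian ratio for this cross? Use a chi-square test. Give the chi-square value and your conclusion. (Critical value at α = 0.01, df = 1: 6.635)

0.316; consistent

For a monohybrid cross between heterozygotes with complete dominance, the expected phenotypic ratio is 3:1.
The 3:1 ratio has 4 parts, so with N = 2961 the expected counts are:
  polled: 2961 × 3/4 = 2220.75
  horned: 2961 × 1/4 = 740.25
χ² = Σ (O − E)² / E
  polled: (2234 − 2220.75)² / 2220.75 = 0.0791
  horned: (727 − 740.25)² / 740.25 = 0.2372
χ² = 0.0791 + 0.2372 = 0.3163 ≈ 0.316
Degrees of freedom = 2 − 1 = 1; critical value at α = 0.01 is 6.635.
Since 0.316 < 6.635, we fail to reject the null hypothesis — the data are consistent with the 3:1 ratio.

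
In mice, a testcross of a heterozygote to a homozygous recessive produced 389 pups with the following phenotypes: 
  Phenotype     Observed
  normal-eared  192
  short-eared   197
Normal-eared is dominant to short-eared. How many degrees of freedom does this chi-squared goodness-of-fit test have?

A testcross of a heterozygote (Aa × aa) gives a 1:1 phenotypic ratio.
A goodness-of-fit test with 2 phenotype classes has df = 2 − 1 = 1.

1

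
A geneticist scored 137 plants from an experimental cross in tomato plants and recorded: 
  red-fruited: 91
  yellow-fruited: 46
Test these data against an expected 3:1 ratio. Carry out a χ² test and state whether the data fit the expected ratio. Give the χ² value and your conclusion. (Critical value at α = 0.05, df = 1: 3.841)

Total ratio parts = 4. Expected numbers out of 137:
  red-fruited: 137 × 3/4 = 102.75
  yellow-fruited: 137 × 1/4 = 34.25
χ² = Σ (O − E)² / E
  red-fruited: (91 − 102.75)² / 102.75 = 1.3437
  yellow-fruited: (46 − 34.25)² / 34.25 = 4.0310
χ² = 1.3437 + 4.0310 = 5.3747 ≈ 5.375
Degrees of freedom = 2 − 1 = 1; critical value at α = 0.05 is 3.841.
Since 5.375 > 3.841, we reject the null hypothesis — the data do not fit the 3:1 ratio.

5.375; not consistent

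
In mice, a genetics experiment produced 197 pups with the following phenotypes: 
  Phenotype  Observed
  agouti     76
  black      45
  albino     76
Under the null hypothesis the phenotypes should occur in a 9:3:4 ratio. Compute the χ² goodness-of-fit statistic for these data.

Expected counts for N = 197 under a 9:3:4 ratio (total parts = 16):
  agouti: 197 × 9/16 = 110.8125
  black: 197 × 3/16 = 36.9375
  albino: 197 × 4/16 = 49.25
χ² = Σ (O − E)² / E
  agouti: (76 − 110.8125)² / 110.8125 = 10.9366
  black: (45 − 36.9375)² / 36.9375 = 1.7598
  albino: (76 − 49.25)² / 49.25 = 14.5292
χ² = 10.9366 + 1.7598 + 14.5292 = 27.2256 ≈ 27.226

27.226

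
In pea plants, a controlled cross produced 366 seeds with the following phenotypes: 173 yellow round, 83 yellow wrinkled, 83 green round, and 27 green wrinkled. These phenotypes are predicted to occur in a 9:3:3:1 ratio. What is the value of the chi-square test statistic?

12.016

Under the 9:3:3:1 hypothesis (Σ ratio = 16, N = 366):
  yellow round: 366 × 9/16 = 205.875
  yellow wrinkled: 366 × 3/16 = 68.625
  green round: 366 × 3/16 = 68.625
  green wrinkled: 366 × 1/16 = 22.875
χ² = Σ (O − E)² / E
  yellow round: (173 − 205.875)² / 205.875 = 5.2496
  yellow wrinkled: (83 − 68.625)² / 68.625 = 3.0112
  green round: (83 − 68.625)² / 68.625 = 3.0112
  green wrinkled: (27 − 22.875)² / 22.875 = 0.7439
χ² = 5.2496 + 3.0112 + 3.0112 + 0.7439 = 12.0159 ≈ 12.016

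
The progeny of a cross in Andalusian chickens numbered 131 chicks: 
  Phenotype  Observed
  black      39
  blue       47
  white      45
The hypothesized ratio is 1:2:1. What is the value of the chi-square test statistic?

11.000

Under the 1:2:1 hypothesis (Σ ratio = 4, N = 131):
  black: 131 × 1/4 = 32.75
  blue: 131 × 2/4 = 65.5
  white: 131 × 1/4 = 32.75
χ² = Σ (O − E)² / E
  black: (39 − 32.75)² / 32.75 = 1.1927
  blue: (47 − 65.5)² / 65.5 = 5.2252
  white: (45 − 32.75)² / 32.75 = 4.5821
χ² = 1.1927 + 5.2252 + 4.5821 = 11.000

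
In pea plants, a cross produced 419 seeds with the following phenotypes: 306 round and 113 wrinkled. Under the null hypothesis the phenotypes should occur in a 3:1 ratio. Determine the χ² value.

The 3:1 ratio has 4 parts, so with N = 419 the expected counts are:
  round: 419 × 3/4 = 314.25
  wrinkled: 419 × 1/4 = 104.75
χ² = Σ (O − E)² / E
  round: (306 − 314.25)² / 314.25 = 0.2166
  wrinkled: (113 − 104.75)² / 104.75 = 0.6498
χ² = 0.2166 + 0.6498 = 0.8664 ≈ 0.866

0.866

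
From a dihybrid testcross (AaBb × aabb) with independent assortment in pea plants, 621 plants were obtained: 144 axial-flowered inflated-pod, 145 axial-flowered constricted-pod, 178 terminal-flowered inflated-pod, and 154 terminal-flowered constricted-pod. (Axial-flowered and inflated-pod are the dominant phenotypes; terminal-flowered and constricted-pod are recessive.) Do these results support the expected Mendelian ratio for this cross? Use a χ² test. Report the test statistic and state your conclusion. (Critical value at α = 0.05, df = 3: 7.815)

A dihybrid testcross with independent assortment gives a 1:1:1:1 ratio.
Under the 1:1:1:1 hypothesis (Σ ratio = 4, N = 621):
  axial-flowered inflated-pod: 621 × 1/4 = 155.25
  axial-flowered constricted-pod: 621 × 1/4 = 155.25
  terminal-flowered inflated-pod: 621 × 1/4 = 155.25
  terminal-flowered constricted-pod: 621 × 1/4 = 155.25
χ² = Σ (O − E)² / E
  axial-flowered inflated-pod: (144 − 155.25)² / 155.25 = 0.8152
  axial-flowered constricted-pod: (145 − 155.25)² / 155.25 = 0.6767
  terminal-flowered inflated-pod: (178 − 155.25)² / 155.25 = 3.3337
  terminal-flowered constricted-pod: (154 − 155.25)² / 155.25 = 0.0101
χ² = 0.8152 + 0.6767 + 3.3337 + 0.0101 = 4.8357 ≈ 4.836
Degrees of freedom = 4 − 1 = 3; critical value at α = 0.05 is 7.815.
Since 4.836 < 7.815, we fail to reject the null hypothesis — the data are consistent with the 1:1:1:1 ratio.

4.836; consistent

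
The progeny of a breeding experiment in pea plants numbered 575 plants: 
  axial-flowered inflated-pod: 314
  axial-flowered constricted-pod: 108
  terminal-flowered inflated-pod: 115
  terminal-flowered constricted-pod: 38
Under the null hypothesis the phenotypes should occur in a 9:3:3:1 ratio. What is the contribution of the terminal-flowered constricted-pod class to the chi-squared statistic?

The 9:3:3:1 ratio has 16 parts, so with N = 575 the expected counts are:
  axial-flowered inflated-pod: 575 × 9/16 = 323.4375
  axial-flowered constricted-pod: 575 × 3/16 = 107.8125
  terminal-flowered inflated-pod: 575 × 3/16 = 107.8125
  terminal-flowered constricted-pod: 575 × 1/16 = 35.9375
Contribution of terminal-flowered constricted-pod: (38 − 35.9375)² / 35.9375 = 0.1184

0.118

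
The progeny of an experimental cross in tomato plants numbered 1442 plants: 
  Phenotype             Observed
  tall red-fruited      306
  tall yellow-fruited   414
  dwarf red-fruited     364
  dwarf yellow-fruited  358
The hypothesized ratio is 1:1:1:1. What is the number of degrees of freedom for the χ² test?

A goodness-of-fit test with 4 phenotype classes has df = 4 − 1 = 3.

3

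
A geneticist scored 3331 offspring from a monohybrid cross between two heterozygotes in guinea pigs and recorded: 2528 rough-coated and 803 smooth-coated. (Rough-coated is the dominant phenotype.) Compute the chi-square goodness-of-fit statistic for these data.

1.417

For a monohybrid cross between heterozygotes with complete dominance, the expected phenotypic ratio is 3:1.
Expected counts for N = 3331 under a 3:1 ratio (total parts = 4):
  rough-coated: 3331 × 3/4 = 2498.25
  smooth-coated: 3331 × 1/4 = 832.75
χ² = Σ (O − E)² / E
  rough-coated: (2528 − 2498.25)² / 2498.25 = 0.3543
  smooth-coated: (803 − 832.75)² / 832.75 = 1.0628
χ² = 0.3543 + 1.0628 = 1.4171 ≈ 1.417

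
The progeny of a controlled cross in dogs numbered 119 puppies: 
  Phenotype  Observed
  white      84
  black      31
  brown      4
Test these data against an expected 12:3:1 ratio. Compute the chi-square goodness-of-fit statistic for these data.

5.280

Expected counts for N = 119 under a 12:3:1 ratio (total parts = 16):
  white: 119 × 12/16 = 89.25
  black: 119 × 3/16 = 22.3125
  brown: 119 × 1/16 = 7.4375
χ² = Σ (O − E)² / E
  white: (84 − 89.25)² / 89.25 = 0.3088
  black: (31 − 22.3125)² / 22.3125 = 3.3825
  brown: (4 − 7.4375)² / 7.4375 = 1.5888
χ² = 0.3088 + 3.3825 + 1.5888 = 5.2801 ≈ 5.280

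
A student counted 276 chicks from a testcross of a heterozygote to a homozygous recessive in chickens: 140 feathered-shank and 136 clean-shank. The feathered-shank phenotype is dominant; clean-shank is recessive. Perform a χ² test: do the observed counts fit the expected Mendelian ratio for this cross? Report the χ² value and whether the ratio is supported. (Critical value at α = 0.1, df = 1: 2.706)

A testcross of a heterozygote (Aa × aa) gives a 1:1 phenotypic ratio.
Under the 1:1 hypothesis (Σ ratio = 2, N = 276):
  feathered-shank: 276 × 1/2 = 138
  clean-shank: 276 × 1/2 = 138
χ² = Σ (O − E)² / E
  feathered-shank: (140 − 138)² / 138 = 0.0290
  clean-shank: (136 − 138)² / 138 = 0.0290
χ² = 0.0290 + 0.0290 = 0.058
Degrees of freedom = 2 − 1 = 1; critical value at α = 0.1 is 2.706.
Since 0.058 < 2.706, we fail to reject the null hypothesis — the data are consistent with the 1:1 ratio.

0.058; consistent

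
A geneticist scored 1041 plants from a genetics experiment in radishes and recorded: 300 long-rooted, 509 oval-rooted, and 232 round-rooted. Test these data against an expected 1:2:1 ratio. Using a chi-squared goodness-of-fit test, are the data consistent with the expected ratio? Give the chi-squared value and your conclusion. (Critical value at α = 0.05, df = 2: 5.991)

9.392; not consistent

Total ratio parts = 4. Expected numbers out of 1041:
  long-rooted: 1041 × 1/4 = 260.25
  oval-rooted: 1041 × 2/4 = 520.5
  round-rooted: 1041 × 1/4 = 260.25
χ² = Σ (O − E)² / E
  long-rooted: (300 − 260.25)² / 260.25 = 6.0713
  oval-rooted: (509 − 520.5)² / 520.5 = 0.2541
  round-rooted: (232 − 260.25)² / 260.25 = 3.0665
χ² = 6.0713 + 0.2541 + 3.0665 = 9.3919 ≈ 9.392
Degrees of freedom = 3 − 1 = 2; critical value at α = 0.05 is 5.991.
Since 9.392 > 5.991, we reject the null hypothesis — the data do not fit the 1:2:1 ratio.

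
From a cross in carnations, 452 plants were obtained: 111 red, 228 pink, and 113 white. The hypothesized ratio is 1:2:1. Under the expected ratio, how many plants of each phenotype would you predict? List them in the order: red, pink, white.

Total ratio parts = 4. Expected numbers out of 452:
  red: 452 × 1/4 = 113
  pink: 452 × 2/4 = 226
  white: 452 × 1/4 = 113

113, 226, 113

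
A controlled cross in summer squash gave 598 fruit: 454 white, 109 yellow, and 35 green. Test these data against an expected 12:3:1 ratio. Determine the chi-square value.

0.305

The 12:3:1 ratio has 16 parts, so with N = 598 the expected counts are:
  white: 598 × 12/16 = 448.5
  yellow: 598 × 3/16 = 112.125
  green: 598 × 1/16 = 37.375
χ² = Σ (O − E)² / E
  white: (454 − 448.5)² / 448.5 = 0.0674
  yellow: (109 − 112.125)² / 112.125 = 0.0871
  green: (35 − 37.375)² / 37.375 = 0.1509
χ² = 0.0674 + 0.0871 + 0.1509 = 0.3054 ≈ 0.305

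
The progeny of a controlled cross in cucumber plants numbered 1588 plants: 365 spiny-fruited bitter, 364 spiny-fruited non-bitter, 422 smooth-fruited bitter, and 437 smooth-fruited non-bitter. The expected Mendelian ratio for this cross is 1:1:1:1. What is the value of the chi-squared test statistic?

10.927

The 1:1:1:1 ratio has 4 parts, so with N = 1588 the expected counts are:
  spiny-fruited bitter: 1588 × 1/4 = 397
  spiny-fruited non-bitter: 1588 × 1/4 = 397
  smooth-fruited bitter: 1588 × 1/4 = 397
  smooth-fruited non-bitter: 1588 × 1/4 = 397
χ² = Σ (O − E)² / E
  spiny-fruited bitter: (365 − 397)² / 397 = 2.5793
  spiny-fruited non-bitter: (364 − 397)² / 397 = 2.7431
  smooth-fruited bitter: (422 − 397)² / 397 = 1.5743
  smooth-fruited non-bitter: (437 − 397)² / 397 = 4.0302
χ² = 2.5793 + 2.7431 + 1.5743 + 4.0302 = 10.9269 ≈ 10.927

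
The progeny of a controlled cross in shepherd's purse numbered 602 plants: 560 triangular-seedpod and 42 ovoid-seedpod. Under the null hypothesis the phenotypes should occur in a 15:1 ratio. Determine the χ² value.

The 15:1 ratio has 16 parts, so with N = 602 the expected counts are:
  triangular-seedpod: 602 × 15/16 = 564.375
  ovoid-seedpod: 602 × 1/16 = 37.625
χ² = Σ (O − E)² / E
  triangular-seedpod: (560 − 564.375)² / 564.375 = 0.0339
  ovoid-seedpod: (42 − 37.625)² / 37.625 = 0.5087
χ² = 0.0339 + 0.5087 = 0.5426 ≈ 0.543

0.543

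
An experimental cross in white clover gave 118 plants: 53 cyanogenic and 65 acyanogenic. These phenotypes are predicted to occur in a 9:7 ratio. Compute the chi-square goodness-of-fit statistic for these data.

The 9:7 ratio has 16 parts, so with N = 118 the expected counts are:
  cyanogenic: 118 × 9/16 = 66.375
  acyanogenic: 118 × 7/16 = 51.625
χ² = Σ (O − E)² / E
  cyanogenic: (53 − 66.375)² / 66.375 = 2.6952
  acyanogenic: (65 − 51.625)² / 51.625 = 3.4652
χ² = 2.6952 + 3.4652 = 6.1604 ≈ 6.160

6.160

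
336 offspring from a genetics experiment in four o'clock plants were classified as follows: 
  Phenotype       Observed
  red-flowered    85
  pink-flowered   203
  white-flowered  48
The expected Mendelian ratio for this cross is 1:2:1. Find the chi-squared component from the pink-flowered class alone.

7.292

Expected counts for N = 336 under a 1:2:1 ratio (total parts = 4):
  red-flowered: 336 × 1/4 = 84
  pink-flowered: 336 × 2/4 = 168
  white-flowered: 336 × 1/4 = 84
Contribution of pink-flowered: (203 − 168)² / 168 = 7.2917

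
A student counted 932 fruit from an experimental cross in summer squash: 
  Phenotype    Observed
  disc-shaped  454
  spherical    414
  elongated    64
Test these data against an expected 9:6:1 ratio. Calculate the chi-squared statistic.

21.885

Expected counts for N = 932 under a 9:6:1 ratio (total parts = 16):
  disc-shaped: 932 × 9/16 = 524.25
  spherical: 932 × 6/16 = 349.5
  elongated: 932 × 1/16 = 58.25
χ² = Σ (O − E)² / E
  disc-shaped: (454 − 524.25)² / 524.25 = 9.4136
  spherical: (414 − 349.5)² / 349.5 = 11.9034
  elongated: (64 − 58.25)² / 58.25 = 0.5676
χ² = 9.4136 + 11.9034 + 0.5676 = 21.8846 ≈ 21.885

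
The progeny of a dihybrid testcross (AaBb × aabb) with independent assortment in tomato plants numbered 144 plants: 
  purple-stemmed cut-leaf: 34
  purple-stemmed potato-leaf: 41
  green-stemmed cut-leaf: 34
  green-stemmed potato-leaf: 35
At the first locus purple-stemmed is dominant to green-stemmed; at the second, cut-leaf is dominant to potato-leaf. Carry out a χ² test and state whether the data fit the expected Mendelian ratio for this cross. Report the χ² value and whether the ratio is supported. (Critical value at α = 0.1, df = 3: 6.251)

0.944; consistent

A dihybrid testcross with independent assortment gives a 1:1:1:1 ratio.
Under the 1:1:1:1 hypothesis (Σ ratio = 4, N = 144):
  purple-stemmed cut-leaf: 144 × 1/4 = 36
  purple-stemmed potato-leaf: 144 × 1/4 = 36
  green-stemmed cut-leaf: 144 × 1/4 = 36
  green-stemmed potato-leaf: 144 × 1/4 = 36
χ² = Σ (O − E)² / E
  purple-stemmed cut-leaf: (34 − 36)² / 36 = 0.1111
  purple-stemmed potato-leaf: (41 − 36)² / 36 = 0.6944
  green-stemmed cut-leaf: (34 − 36)² / 36 = 0.1111
  green-stemmed potato-leaf: (35 − 36)² / 36 = 0.0278
χ² = 0.1111 + 0.6944 + 0.1111 + 0.0278 = 0.9444 ≈ 0.944
Degrees of freedom = 4 − 1 = 3; critical value at α = 0.1 is 6.251.
Since 0.944 < 6.251, we fail to reject the null hypothesis — the data are consistent with the 1:1:1:1 ratio.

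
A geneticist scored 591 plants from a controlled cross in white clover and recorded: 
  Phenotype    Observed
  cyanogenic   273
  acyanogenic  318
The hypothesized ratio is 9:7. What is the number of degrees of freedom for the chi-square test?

1

A goodness-of-fit test with 2 phenotype classes has df = 2 − 1 = 1.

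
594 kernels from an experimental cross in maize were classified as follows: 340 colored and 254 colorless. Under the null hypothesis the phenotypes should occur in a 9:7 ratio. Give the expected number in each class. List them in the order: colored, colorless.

334.125, 259.875

Expected counts for N = 594 under a 9:7 ratio (total parts = 16):
  colored: 594 × 9/16 = 334.125
  colorless: 594 × 7/16 = 259.875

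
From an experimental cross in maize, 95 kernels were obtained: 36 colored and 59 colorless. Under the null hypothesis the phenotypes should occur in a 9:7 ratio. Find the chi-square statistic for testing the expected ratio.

13.006

Under the 9:7 hypothesis (Σ ratio = 16, N = 95):
  colored: 95 × 9/16 = 53.4375
  colorless: 95 × 7/16 = 41.5625
χ² = Σ (O − E)² / E
  colored: (36 − 53.4375)² / 53.4375 = 5.6901
  colorless: (59 − 41.5625)² / 41.5625 = 7.3159
χ² = 5.6901 + 7.3159 = 13.006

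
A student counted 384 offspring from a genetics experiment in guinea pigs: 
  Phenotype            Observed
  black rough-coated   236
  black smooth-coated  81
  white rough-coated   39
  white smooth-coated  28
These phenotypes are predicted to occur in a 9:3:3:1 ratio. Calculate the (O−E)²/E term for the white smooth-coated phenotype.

0.667

Under the 9:3:3:1 hypothesis (Σ ratio = 16, N = 384):
  black rough-coated: 384 × 9/16 = 216
  black smooth-coated: 384 × 3/16 = 72
  white rough-coated: 384 × 3/16 = 72
  white smooth-coated: 384 × 1/16 = 24
Contribution of white smooth-coated: (28 − 24)² / 24 = 0.6667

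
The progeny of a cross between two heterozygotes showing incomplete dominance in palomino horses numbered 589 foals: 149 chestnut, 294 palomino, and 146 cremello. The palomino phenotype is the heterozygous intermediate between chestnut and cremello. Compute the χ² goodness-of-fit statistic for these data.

0.032

With incomplete dominance, a heterozygote × heterozygote cross gives a 1:2:1 phenotypic ratio.
Total ratio parts = 4. Expected numbers out of 589:
  chestnut: 589 × 1/4 = 147.25
  palomino: 589 × 2/4 = 294.5
  cremello: 589 × 1/4 = 147.25
χ² = Σ (O − E)² / E
  chestnut: (149 − 147.25)² / 147.25 = 0.0208
  palomino: (294 − 294.5)² / 294.5 = 0.0008
  cremello: (146 − 147.25)² / 147.25 = 0.0106
χ² = 0.0208 + 0.0008 + 0.0106 = 0.0322 ≈ 0.032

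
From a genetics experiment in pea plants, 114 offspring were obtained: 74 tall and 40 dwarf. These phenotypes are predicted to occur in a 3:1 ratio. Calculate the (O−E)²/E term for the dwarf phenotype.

Expected counts for N = 114 under a 3:1 ratio (total parts = 4):
  tall: 114 × 3/4 = 85.5
  dwarf: 114 × 1/4 = 28.5
Contribution of dwarf: (40 − 28.5)² / 28.5 = 4.6404

4.640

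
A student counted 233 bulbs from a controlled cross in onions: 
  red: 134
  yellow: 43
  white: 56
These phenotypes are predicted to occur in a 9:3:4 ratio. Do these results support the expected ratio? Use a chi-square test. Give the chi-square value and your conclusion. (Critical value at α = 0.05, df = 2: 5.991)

0.164; consistent

Under the 9:3:4 hypothesis (Σ ratio = 16, N = 233):
  red: 233 × 9/16 = 131.0625
  yellow: 233 × 3/16 = 43.6875
  white: 233 × 4/16 = 58.25
χ² = Σ (O − E)² / E
  red: (134 − 131.0625)² / 131.0625 = 0.0658
  yellow: (43 − 43.6875)² / 43.6875 = 0.0108
  white: (56 − 58.25)² / 58.25 = 0.0869
χ² = 0.0658 + 0.0108 + 0.0869 = 0.1635 ≈ 0.164
Degrees of freedom = 3 − 1 = 2; critical value at α = 0.05 is 5.991.
Since 0.164 < 5.991, we fail to reject the null hypothesis — the data are consistent with the 9:3:4 ratio.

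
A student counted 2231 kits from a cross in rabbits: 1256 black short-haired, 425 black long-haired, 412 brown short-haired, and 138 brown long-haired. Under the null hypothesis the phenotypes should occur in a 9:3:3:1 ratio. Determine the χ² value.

0.218

The 9:3:3:1 ratio has 16 parts, so with N = 2231 the expected counts are:
  black short-haired: 2231 × 9/16 = 1254.9375
  black long-haired: 2231 × 3/16 = 418.3125
  brown short-haired: 2231 × 3/16 = 418.3125
  brown long-haired: 2231 × 1/16 = 139.4375
χ² = Σ (O − E)² / E
  black short-haired: (1256 − 1254.9375)² / 1254.9375 = 0.0009
  black long-haired: (425 − 418.3125)² / 418.3125 = 0.1069
  brown short-haired: (412 − 418.3125)² / 418.3125 = 0.0953
  brown long-haired: (138 − 139.4375)² / 139.4375 = 0.0148
χ² = 0.0009 + 0.1069 + 0.0953 + 0.0148 = 0.2179 ≈ 0.218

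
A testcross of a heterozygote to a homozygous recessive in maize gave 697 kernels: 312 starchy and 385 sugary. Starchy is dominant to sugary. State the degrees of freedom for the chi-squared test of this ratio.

1

A testcross of a heterozygote (Aa × aa) gives a 1:1 phenotypic ratio.
A goodness-of-fit test with 2 phenotype classes has df = 2 − 1 = 1.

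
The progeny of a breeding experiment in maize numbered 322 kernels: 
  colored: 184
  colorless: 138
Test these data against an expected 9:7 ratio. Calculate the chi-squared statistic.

0.104

Expected counts for N = 322 under a 9:7 ratio (total parts = 16):
  colored: 322 × 9/16 = 181.125
  colorless: 322 × 7/16 = 140.875
χ² = Σ (O − E)² / E
  colored: (184 − 181.125)² / 181.125 = 0.0456
  colorless: (138 − 140.875)² / 140.875 = 0.0587
χ² = 0.0456 + 0.0587 = 0.1043 ≈ 0.104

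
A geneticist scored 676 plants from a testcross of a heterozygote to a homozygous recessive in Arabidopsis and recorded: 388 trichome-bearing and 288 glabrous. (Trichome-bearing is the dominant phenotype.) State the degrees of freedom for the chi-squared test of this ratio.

1

A testcross of a heterozygote (Aa × aa) gives a 1:1 phenotypic ratio.
A goodness-of-fit test with 2 phenotype classes has df = 2 − 1 = 1.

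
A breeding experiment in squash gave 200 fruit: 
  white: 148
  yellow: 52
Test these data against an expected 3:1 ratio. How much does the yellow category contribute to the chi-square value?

Under the 3:1 hypothesis (Σ ratio = 4, N = 200):
  white: 200 × 3/4 = 150
  yellow: 200 × 1/4 = 50
Contribution of yellow: (52 − 50)² / 50 = 0.0800

0.080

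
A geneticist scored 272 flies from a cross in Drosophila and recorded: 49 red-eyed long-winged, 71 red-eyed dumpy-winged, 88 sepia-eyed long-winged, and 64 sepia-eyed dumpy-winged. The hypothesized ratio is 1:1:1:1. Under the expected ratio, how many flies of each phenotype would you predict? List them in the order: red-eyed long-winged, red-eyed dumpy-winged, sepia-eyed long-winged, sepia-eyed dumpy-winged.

68, 68, 68, 68

Under the 1:1:1:1 hypothesis (Σ ratio = 4, N = 272):
  red-eyed long-winged: 272 × 1/4 = 68
  red-eyed dumpy-winged: 272 × 1/4 = 68
  sepia-eyed long-winged: 272 × 1/4 = 68
  sepia-eyed dumpy-winged: 272 × 1/4 = 68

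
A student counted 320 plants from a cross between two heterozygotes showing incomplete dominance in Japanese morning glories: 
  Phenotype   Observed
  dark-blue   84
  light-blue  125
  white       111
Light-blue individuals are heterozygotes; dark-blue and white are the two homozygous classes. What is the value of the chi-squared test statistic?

19.869

With incomplete dominance, a heterozygote × heterozygote cross gives a 1:2:1 phenotypic ratio.
Expected counts for N = 320 under a 1:2:1 ratio (total parts = 4):
  dark-blue: 320 × 1/4 = 80
  light-blue: 320 × 2/4 = 160
  white: 320 × 1/4 = 80
χ² = Σ (O − E)² / E
  dark-blue: (84 − 80)² / 80 = 0.2000
  light-blue: (125 − 160)² / 160 = 7.6562
  white: (111 − 80)² / 80 = 12.0125
χ² = 0.2000 + 7.6562 + 12.0125 = 19.8687 ≈ 19.869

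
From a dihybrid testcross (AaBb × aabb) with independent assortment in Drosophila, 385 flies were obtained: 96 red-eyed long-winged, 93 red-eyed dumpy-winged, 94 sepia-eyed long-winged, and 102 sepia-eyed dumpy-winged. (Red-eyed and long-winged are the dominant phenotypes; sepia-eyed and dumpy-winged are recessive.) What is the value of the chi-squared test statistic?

A dihybrid testcross with independent assortment gives a 1:1:1:1 ratio.
Total ratio parts = 4. Expected numbers out of 385:
  red-eyed long-winged: 385 × 1/4 = 96.25
  red-eyed dumpy-winged: 385 × 1/4 = 96.25
  sepia-eyed long-winged: 385 × 1/4 = 96.25
  sepia-eyed dumpy-winged: 385 × 1/4 = 96.25
χ² = Σ (O − E)² / E
  red-eyed long-winged: (96 − 96.25)² / 96.25 = 0.0006
  red-eyed dumpy-winged: (93 − 96.25)² / 96.25 = 0.1097
  sepia-eyed long-winged: (94 − 96.25)² / 96.25 = 0.0526
  sepia-eyed dumpy-winged: (102 − 96.25)² / 96.25 = 0.3435
χ² = 0.0006 + 0.1097 + 0.0526 + 0.3435 = 0.5064 ≈ 0.506

0.506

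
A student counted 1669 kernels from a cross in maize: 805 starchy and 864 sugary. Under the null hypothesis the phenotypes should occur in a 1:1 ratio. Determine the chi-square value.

Total ratio parts = 2. Expected numbers out of 1669:
  starchy: 1669 × 1/2 = 834.5
  sugary: 1669 × 1/2 = 834.5
χ² = Σ (O − E)² / E
  starchy: (805 − 834.5)² / 834.5 = 1.0428
  sugary: (864 − 834.5)² / 834.5 = 1.0428
χ² = 1.0428 + 1.0428 = 2.0856 ≈ 2.086

2.086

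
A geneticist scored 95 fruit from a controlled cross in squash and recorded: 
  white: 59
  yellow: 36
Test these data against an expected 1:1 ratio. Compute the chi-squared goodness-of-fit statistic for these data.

5.568

Expected counts for N = 95 under a 1:1 ratio (total parts = 2):
  white: 95 × 1/2 = 47.5
  yellow: 95 × 1/2 = 47.5
χ² = Σ (O − E)² / E
  white: (59 − 47.5)² / 47.5 = 2.7842
  yellow: (36 − 47.5)² / 47.5 = 2.7842
χ² = 2.7842 + 2.7842 = 5.5684 ≈ 5.568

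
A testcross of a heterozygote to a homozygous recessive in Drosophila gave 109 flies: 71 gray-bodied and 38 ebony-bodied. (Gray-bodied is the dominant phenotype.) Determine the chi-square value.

9.991

A testcross of a heterozygote (Aa × aa) gives a 1:1 phenotypic ratio.
Expected counts for N = 109 under a 1:1 ratio (total parts = 2):
  gray-bodied: 109 × 1/2 = 54.5
  ebony-bodied: 109 × 1/2 = 54.5
χ² = Σ (O − E)² / E
  gray-bodied: (71 − 54.5)² / 54.5 = 4.9954
  ebony-bodied: (38 − 54.5)² / 54.5 = 4.9954
χ² = 4.9954 + 4.9954 = 9.9908 ≈ 9.991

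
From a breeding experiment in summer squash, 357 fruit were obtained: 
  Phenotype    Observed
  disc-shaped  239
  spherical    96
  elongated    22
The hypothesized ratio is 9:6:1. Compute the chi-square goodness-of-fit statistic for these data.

17.982

Under the 9:6:1 hypothesis (Σ ratio = 16, N = 357):
  disc-shaped: 357 × 9/16 = 200.8125
  spherical: 357 × 6/16 = 133.875
  elongated: 357 × 1/16 = 22.3125
χ² = Σ (O − E)² / E
  disc-shaped: (239 − 200.8125)² / 200.8125 = 7.2619
  spherical: (96 − 133.875)² / 133.875 = 10.7153
  elongated: (22 − 22.3125)² / 22.3125 = 0.0044
χ² = 7.2619 + 10.7153 + 0.0044 = 17.9816 ≈ 17.982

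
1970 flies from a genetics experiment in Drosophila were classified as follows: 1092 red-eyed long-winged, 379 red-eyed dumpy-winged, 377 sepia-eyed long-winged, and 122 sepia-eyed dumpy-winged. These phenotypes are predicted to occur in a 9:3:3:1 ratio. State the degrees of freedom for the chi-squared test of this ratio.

A goodness-of-fit test with 4 phenotype classes has df = 4 − 1 = 3.

3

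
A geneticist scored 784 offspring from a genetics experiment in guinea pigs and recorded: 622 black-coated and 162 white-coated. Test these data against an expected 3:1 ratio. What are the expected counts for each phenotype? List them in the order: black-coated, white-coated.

588, 196

Expected counts for N = 784 under a 3:1 ratio (total parts = 4):
  black-coated: 784 × 3/4 = 588
  white-coated: 784 × 1/4 = 196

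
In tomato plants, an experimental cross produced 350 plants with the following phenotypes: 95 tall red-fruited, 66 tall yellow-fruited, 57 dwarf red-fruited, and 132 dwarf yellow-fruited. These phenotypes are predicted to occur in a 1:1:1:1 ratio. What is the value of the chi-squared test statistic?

39.189

The 1:1:1:1 ratio has 4 parts, so with N = 350 the expected counts are:
  tall red-fruited: 350 × 1/4 = 87.5
  tall yellow-fruited: 350 × 1/4 = 87.5
  dwarf red-fruited: 350 × 1/4 = 87.5
  dwarf yellow-fruited: 350 × 1/4 = 87.5
χ² = Σ (O − E)² / E
  tall red-fruited: (95 − 87.5)² / 87.5 = 0.6429
  tall yellow-fruited: (66 − 87.5)² / 87.5 = 5.2829
  dwarf red-fruited: (57 − 87.5)² / 87.5 = 10.6314
  dwarf yellow-fruited: (132 − 87.5)² / 87.5 = 22.6314
χ² = 0.6429 + 5.2829 + 10.6314 + 22.6314 = 39.1886 ≈ 39.189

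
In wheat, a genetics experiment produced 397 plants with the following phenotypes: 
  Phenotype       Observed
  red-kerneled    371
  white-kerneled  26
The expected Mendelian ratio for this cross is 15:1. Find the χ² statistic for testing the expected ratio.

0.061

The 15:1 ratio has 16 parts, so with N = 397 the expected counts are:
  red-kerneled: 397 × 15/16 = 372.1875
  white-kerneled: 397 × 1/16 = 24.8125
χ² = Σ (O − E)² / E
  red-kerneled: (371 − 372.1875)² / 372.1875 = 0.0038
  white-kerneled: (26 − 24.8125)² / 24.8125 = 0.0568
χ² = 0.0038 + 0.0568 = 0.0606 ≈ 0.061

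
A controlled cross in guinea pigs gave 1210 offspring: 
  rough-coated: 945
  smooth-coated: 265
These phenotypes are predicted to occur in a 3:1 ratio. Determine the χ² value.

Total ratio parts = 4. Expected numbers out of 1210:
  rough-coated: 1210 × 3/4 = 907.5
  smooth-coated: 1210 × 1/4 = 302.5
χ² = Σ (O − E)² / E
  rough-coated: (945 − 907.5)² / 907.5 = 1.5496
  smooth-coated: (265 − 302.5)² / 302.5 = 4.6488
χ² = 1.5496 + 4.6488 = 6.1984 ≈ 6.198

6.198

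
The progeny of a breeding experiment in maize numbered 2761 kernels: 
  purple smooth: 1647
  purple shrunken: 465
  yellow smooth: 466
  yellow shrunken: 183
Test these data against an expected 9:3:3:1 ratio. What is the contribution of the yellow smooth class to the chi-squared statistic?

5.161

Expected counts for N = 2761 under a 9:3:3:1 ratio (total parts = 16):
  purple smooth: 2761 × 9/16 = 1553.0625
  purple shrunken: 2761 × 3/16 = 517.6875
  yellow smooth: 2761 × 3/16 = 517.6875
  yellow shrunken: 2761 × 1/16 = 172.5625
Contribution of yellow smooth: (466 − 517.6875)² / 517.6875 = 5.1606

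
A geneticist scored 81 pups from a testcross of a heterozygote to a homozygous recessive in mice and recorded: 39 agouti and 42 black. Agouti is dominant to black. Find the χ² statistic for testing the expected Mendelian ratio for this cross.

A testcross of a heterozygote (Aa × aa) gives a 1:1 phenotypic ratio.
The 1:1 ratio has 2 parts, so with N = 81 the expected counts are:
  agouti: 81 × 1/2 = 40.5
  black: 81 × 1/2 = 40.5
χ² = Σ (O − E)² / E
  agouti: (39 − 40.5)² / 40.5 = 0.0556
  black: (42 − 40.5)² / 40.5 = 0.0556
χ² = 0.0556 + 0.0556 = 0.1112 ≈ 0.111

0.111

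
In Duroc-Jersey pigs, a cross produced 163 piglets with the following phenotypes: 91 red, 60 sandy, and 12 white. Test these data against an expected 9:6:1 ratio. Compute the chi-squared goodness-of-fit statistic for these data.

0.348

Under the 9:6:1 hypothesis (Σ ratio = 16, N = 163):
  red: 163 × 9/16 = 91.6875
  sandy: 163 × 6/16 = 61.125
  white: 163 × 1/16 = 10.1875
χ² = Σ (O − E)² / E
  red: (91 − 91.6875)² / 91.6875 = 0.0052
  sandy: (60 − 61.125)² / 61.125 = 0.0207
  white: (12 − 10.1875)² / 10.1875 = 0.3225
χ² = 0.0052 + 0.0207 + 0.3225 = 0.3484 ≈ 0.348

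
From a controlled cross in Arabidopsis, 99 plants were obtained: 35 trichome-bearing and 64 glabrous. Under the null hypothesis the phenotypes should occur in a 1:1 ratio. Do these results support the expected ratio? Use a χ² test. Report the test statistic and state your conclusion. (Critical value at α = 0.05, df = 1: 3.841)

8.495; not consistent

Under the 1:1 hypothesis (Σ ratio = 2, N = 99):
  trichome-bearing: 99 × 1/2 = 49.5
  glabrous: 99 × 1/2 = 49.5
χ² = Σ (O − E)² / E
  trichome-bearing: (35 − 49.5)² / 49.5 = 4.2475
  glabrous: (64 − 49.5)² / 49.5 = 4.2475
χ² = 4.2475 + 4.2475 = 8.495
Degrees of freedom = 2 − 1 = 1; critical value at α = 0.05 is 3.841.
Since 8.495 > 3.841, we reject the null hypothesis — the data do not fit the 1:1 ratio.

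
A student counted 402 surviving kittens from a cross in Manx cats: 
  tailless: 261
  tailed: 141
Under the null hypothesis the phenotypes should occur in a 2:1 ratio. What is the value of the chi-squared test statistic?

Total ratio parts = 3. Expected numbers out of 402:
  tailless: 402 × 2/3 = 268
  tailed: 402 × 1/3 = 134
χ² = Σ (O − E)² / E
  tailless: (261 − 268)² / 268 = 0.1828
  tailed: (141 − 134)² / 134 = 0.3657
χ² = 0.1828 + 0.3657 = 0.5485 ≈ 0.549

0.549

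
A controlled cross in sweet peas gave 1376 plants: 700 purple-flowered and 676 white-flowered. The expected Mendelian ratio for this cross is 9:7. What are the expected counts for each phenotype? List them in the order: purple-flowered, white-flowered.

774, 602

Expected counts for N = 1376 under a 9:7 ratio (total parts = 16):
  purple-flowered: 1376 × 9/16 = 774
  white-flowered: 1376 × 7/16 = 602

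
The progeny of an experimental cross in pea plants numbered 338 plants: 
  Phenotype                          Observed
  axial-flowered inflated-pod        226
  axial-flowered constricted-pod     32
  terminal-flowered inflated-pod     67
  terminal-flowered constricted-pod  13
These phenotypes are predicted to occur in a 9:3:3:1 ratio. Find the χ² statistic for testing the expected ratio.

Total ratio parts = 16. Expected numbers out of 338:
  axial-flowered inflated-pod: 338 × 9/16 = 190.125
  axial-flowered constricted-pod: 338 × 3/16 = 63.375
  terminal-flowered inflated-pod: 338 × 3/16 = 63.375
  terminal-flowered constricted-pod: 338 × 1/16 = 21.125
χ² = Σ (O − E)² / E
  axial-flowered inflated-pod: (226 − 190.125)² / 190.125 = 6.7693
  axial-flowered constricted-pod: (32 − 63.375)² / 63.375 = 15.5328
  terminal-flowered inflated-pod: (67 − 63.375)² / 63.375 = 0.2073
  terminal-flowered constricted-pod: (13 − 21.125)² / 21.125 = 3.1250
χ² = 6.7693 + 15.5328 + 0.2073 + 3.1250 = 25.6344 ≈ 25.634

25.634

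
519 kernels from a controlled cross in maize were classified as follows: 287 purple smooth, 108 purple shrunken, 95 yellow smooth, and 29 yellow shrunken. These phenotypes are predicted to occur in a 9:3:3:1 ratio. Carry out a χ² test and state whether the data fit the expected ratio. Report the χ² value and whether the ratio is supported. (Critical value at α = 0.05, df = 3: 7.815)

Under the 9:3:3:1 hypothesis (Σ ratio = 16, N = 519):
  purple smooth: 519 × 9/16 = 291.9375
  purple shrunken: 519 × 3/16 = 97.3125
  yellow smooth: 519 × 3/16 = 97.3125
  yellow shrunken: 519 × 1/16 = 32.4375
χ² = Σ (O − E)² / E
  purple smooth: (287 − 291.9375)² / 291.9375 = 0.0835
  purple shrunken: (108 − 97.3125)² / 97.3125 = 1.1738
  yellow smooth: (95 − 97.3125)² / 97.3125 = 0.0550
  yellow shrunken: (29 − 32.4375)² / 32.4375 = 0.3643
χ² = 0.0835 + 1.1738 + 0.0550 + 0.3643 = 1.6766 ≈ 1.677
Degrees of freedom = 4 − 1 = 3; critical value at α = 0.05 is 7.815.
Since 1.677 < 7.815, we fail to reject the null hypothesis — the data are consistent with the 9:3:3:1 ratio.

1.677; consistent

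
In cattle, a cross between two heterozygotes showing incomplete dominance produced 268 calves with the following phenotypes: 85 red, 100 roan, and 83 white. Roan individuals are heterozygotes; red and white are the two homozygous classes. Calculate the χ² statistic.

With incomplete dominance, a heterozygote × heterozygote cross gives a 1:2:1 phenotypic ratio.
Expected counts for N = 268 under a 1:2:1 ratio (total parts = 4):
  red: 268 × 1/4 = 67
  roan: 268 × 2/4 = 134
  white: 268 × 1/4 = 67
χ² = Σ (O − E)² / E
  red: (85 − 67)² / 67 = 4.8358
  roan: (100 − 134)² / 134 = 8.6269
  white: (83 − 67)² / 67 = 3.8209
χ² = 4.8358 + 8.6269 + 3.8209 = 17.2836 ≈ 17.284

17.284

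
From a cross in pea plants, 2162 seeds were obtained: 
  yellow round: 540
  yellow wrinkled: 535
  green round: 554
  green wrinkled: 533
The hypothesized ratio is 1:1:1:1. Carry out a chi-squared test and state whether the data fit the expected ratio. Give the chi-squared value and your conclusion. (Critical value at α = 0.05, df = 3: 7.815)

0.498; consistent

Expected counts for N = 2162 under a 1:1:1:1 ratio (total parts = 4):
  yellow round: 2162 × 1/4 = 540.5
  yellow wrinkled: 2162 × 1/4 = 540.5
  green round: 2162 × 1/4 = 540.5
  green wrinkled: 2162 × 1/4 = 540.5
χ² = Σ (O − E)² / E
  yellow round: (540 − 540.5)² / 540.5 = 0.0005
  yellow wrinkled: (535 − 540.5)² / 540.5 = 0.0560
  green round: (554 − 540.5)² / 540.5 = 0.3372
  green wrinkled: (533 − 540.5)² / 540.5 = 0.1041
χ² = 0.0005 + 0.0560 + 0.3372 + 0.1041 = 0.4978 ≈ 0.498
Degrees of freedom = 4 − 1 = 3; critical value at α = 0.05 is 7.815.
Since 0.498 < 7.815, we fail to reject the null hypothesis — the data are consistent with the 1:1:1:1 ratio.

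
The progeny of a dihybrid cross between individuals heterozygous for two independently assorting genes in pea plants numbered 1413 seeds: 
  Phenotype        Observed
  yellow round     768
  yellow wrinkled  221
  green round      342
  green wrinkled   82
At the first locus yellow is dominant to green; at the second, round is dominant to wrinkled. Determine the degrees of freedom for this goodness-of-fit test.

A dihybrid F₂ with independent assortment and complete dominance at both loci gives a 9:3:3:1 phenotypic ratio.
A goodness-of-fit test with 4 phenotype classes has df = 4 − 1 = 3.

3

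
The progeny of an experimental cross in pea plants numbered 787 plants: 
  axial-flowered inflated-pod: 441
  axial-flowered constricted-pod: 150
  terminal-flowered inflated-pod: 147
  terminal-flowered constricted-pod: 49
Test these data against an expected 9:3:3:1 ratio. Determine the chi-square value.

Under the 9:3:3:1 hypothesis (Σ ratio = 16, N = 787):
  axial-flowered inflated-pod: 787 × 9/16 = 442.6875
  axial-flowered constricted-pod: 787 × 3/16 = 147.5625
  terminal-flowered inflated-pod: 787 × 3/16 = 147.5625
  terminal-flowered constricted-pod: 787 × 1/16 = 49.1875
χ² = Σ (O − E)² / E
  axial-flowered inflated-pod: (441 − 442.6875)² / 442.6875 = 0.0064
  axial-flowered constricted-pod: (150 − 147.5625)² / 147.5625 = 0.0403
  terminal-flowered inflated-pod: (147 − 147.5625)² / 147.5625 = 0.0021
  terminal-flowered constricted-pod: (49 − 49.1875)² / 49.1875 = 0.0007
χ² = 0.0064 + 0.0403 + 0.0021 + 0.0007 = 0.0495 ≈ 0.050

0.050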